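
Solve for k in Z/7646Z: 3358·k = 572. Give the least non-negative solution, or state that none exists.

2457

gcd(3358, 7646) = 2, and 2 | 572, so solutions exist.
Divide through by 2: 1679·k = 286 (mod 3823).
1679⁻¹ ≡ 1225 (mod 3823).
k ≡ 1225·286 ≡ 2457 (mod 3823).
The smallest non-negative solution is k = 2457.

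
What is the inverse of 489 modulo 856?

849

Apply the Euclidean algorithm and back-substitute:
856 = 1*489 + 367
489 = 1*367 + 122
367 = 3*122 + 1
122 = 122*1 + 0
gcd(489, 856) = 1, so the inverse exists.
Bézout: 1 = 4*856 − 7*489.
So 489⁻¹ ≡ −7 ≡ 849 (mod 856).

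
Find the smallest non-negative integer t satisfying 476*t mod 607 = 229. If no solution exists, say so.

267

gcd(476, 607) = 1, so a unique solution mod 607 exists.
476⁻¹ ≡ 139 (mod 607).
t ≡ 139*229 ≡ 267 (mod 607).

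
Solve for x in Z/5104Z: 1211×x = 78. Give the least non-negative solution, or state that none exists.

gcd(1211, 5104) = 1, so a unique solution mod 5104 exists.
1211⁻¹ ≡ 2179 (mod 5104).
x ≡ 2179×78 ≡ 1530 (mod 5104).

1530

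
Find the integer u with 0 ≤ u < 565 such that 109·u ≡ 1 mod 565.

254

Apply the Euclidean algorithm and back-substitute:
565 = 5·109 + 20
109 = 5·20 + 9
20 = 2·9 + 2
9 = 4·2 + 1
2 = 2·1 + 0
gcd(109, 565) = 1, so the inverse exists.
Back-substitute for 1:
1 = 1·9 − 4·2
  = −4·20 + 9·9
  = 9·109 − 49·20
  = −49·565 + 254·109
So 109⁻¹ ≡ 254 (mod 565).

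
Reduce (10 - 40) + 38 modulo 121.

10 - 40 = -30 ≡ 91 (mod 121)
91 + 38 = 129 ≡ 8 (mod 121)

8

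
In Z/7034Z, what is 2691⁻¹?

677

Run the extended Euclidean algorithm:
7034 = 2·2691 + 1652
2691 = 1·1652 + 1039
1652 = 1·1039 + 613
1039 = 1·613 + 426
613 = 1·426 + 187
426 = 2·187 + 52
187 = 3·52 + 31
52 = 1·31 + 21
31 = 1·21 + 10
21 = 2·10 + 1
10 = 10·1 + 0
gcd(2691, 7034) = 1, so the inverse exists.
Bézout: 1 = −259·7034 + 677·2691.
So 2691⁻¹ ≡ 677 (mod 7034).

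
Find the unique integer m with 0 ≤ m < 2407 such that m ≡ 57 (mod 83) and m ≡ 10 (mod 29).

1634

83⁻¹ mod 29: 83·7 ≡ 1 (mod 29), so 83⁻¹ ≡ 7.
m = 57 + 83·((10 − 57)·7 mod 29) = 57 + 83·19 = 1634.
Check: 1634 mod 83 = 57, 1634 mod 29 = 10. ✓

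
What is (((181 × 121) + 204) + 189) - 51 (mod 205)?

181 × 121 = 21901 ≡ 171 (mod 205)
171 + 204 = 375 ≡ 170 (mod 205)
170 + 189 = 359 ≡ 154 (mod 205)
154 - 51 = 103

103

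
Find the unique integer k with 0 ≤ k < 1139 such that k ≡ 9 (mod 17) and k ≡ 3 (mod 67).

740

17⁻¹ mod 67: 17*4 ≡ 1 (mod 67), so 17⁻¹ ≡ 4.
k = 9 + 17*((3 − 9)*4 mod 67) = 9 + 17*43 = 740.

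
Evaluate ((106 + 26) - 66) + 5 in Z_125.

106 + 26 = 132 ≡ 7 (mod 125)
7 - 66 = -59 ≡ 66 (mod 125)
66 + 5 = 71

71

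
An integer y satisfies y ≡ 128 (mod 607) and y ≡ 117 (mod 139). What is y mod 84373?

52937

607⁻¹ mod 139: 607·30 ≡ 1 (mod 139), so 607⁻¹ ≡ 30.
y = 128 + 607·((117 − 128)·30 mod 139) = 128 + 607·87 = 52937.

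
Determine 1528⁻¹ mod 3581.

457

3581 = 2*1528 + 525
1528 = 2*525 + 478
525 = 1*478 + 47
478 = 10*47 + 8
47 = 5*8 + 7
8 = 1*7 + 1
7 = 7*1 + 0
gcd(1528, 3581) = 1, so the inverse exists.
Bézout: 1 = −195*3581 + 457*1528.
So 1528⁻¹ ≡ 457 (mod 3581).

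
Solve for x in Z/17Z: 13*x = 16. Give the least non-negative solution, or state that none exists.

gcd(13, 17) = 1, so a unique solution mod 17 exists.
13⁻¹ ≡ 4 (mod 17).
x ≡ 4*16 ≡ 13 (mod 17).

13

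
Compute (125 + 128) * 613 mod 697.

125 + 128 = 253
253 * 613 = 155089 ≡ 355 (mod 697)

355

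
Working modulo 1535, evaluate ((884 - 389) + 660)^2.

884 - 389 = 495
495 + 660 = 1155
(1155)^2 ≡ 110 (mod 1535)

110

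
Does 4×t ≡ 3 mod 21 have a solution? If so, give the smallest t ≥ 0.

6

gcd(4, 21) = 1, so a unique solution mod 21 exists.
4⁻¹ ≡ 16 (mod 21).
t ≡ 16×3 ≡ 6 (mod 21).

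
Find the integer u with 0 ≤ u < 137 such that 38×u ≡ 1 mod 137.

119

Run the extended Euclidean algorithm:
137 = 3*38 + 23
38 = 1*23 + 15
23 = 1*15 + 8
15 = 1*8 + 7
8 = 1*7 + 1
7 = 7*1 + 0
gcd(38, 137) = 1, so the inverse exists.
Bézout: 1 = 5*137 − 18*38.
So 38⁻¹ ≡ −18 ≡ 119 (mod 137).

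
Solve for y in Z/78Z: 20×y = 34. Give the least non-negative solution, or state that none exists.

29

gcd(20, 78) = 2, and 2 | 34, so solutions exist.
Divide through by 2: 10×y ≡ 17 (mod 39).
10⁻¹ ≡ 4 (mod 39).
y ≡ 4×17 ≡ 29 (mod 39).
The smallest non-negative solution is y = 29.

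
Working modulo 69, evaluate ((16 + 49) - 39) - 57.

38

16 + 49 = 65
65 - 39 = 26
26 - 57 = -31 ≡ 38 (mod 69)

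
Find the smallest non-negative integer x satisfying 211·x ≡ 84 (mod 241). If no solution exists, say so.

190

gcd(211, 241) = 1, so a unique solution mod 241 exists.
211⁻¹ ≡ 8 (mod 241).
x ≡ 8·84 ≡ 190 (mod 241).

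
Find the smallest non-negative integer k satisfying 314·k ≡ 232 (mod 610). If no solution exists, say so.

gcd(314, 610) = 2, and 2 | 232, so solutions exist.
Divide through by 2: 157·k = 116 (mod 305).
157⁻¹ ≡ 68 (mod 305).
k ≡ 68·116 ≡ 263 (mod 305).
The smallest non-negative solution is k = 263.

263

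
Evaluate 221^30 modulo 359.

By square-and-multiply:
30 in binary is 11110, i.e. 30 = 16 + 8 + 4 + 2.
221^1 ≡ 221 (mod 359)
221^2 ≡ 221^2 = 48841 ≡ 17 (mod 359)
221^4 ≡ 17^2 = 289 (mod 359)
221^8 ≡ 289^2 = 83521 ≡ 233 (mod 359)
221^16 ≡ 233^2 = 54289 ≡ 80 (mod 359)
221^30 = 221^16 * 221^8 * 221^4 * 221^2 ≡ 80 * 233 * 289 * 17 (mod 359).
Accumulate the product:
80 * 233 = 18640 ≡ 331
331 * 289 = 95659 ≡ 165
165 * 17 = 2805 ≡ 292

292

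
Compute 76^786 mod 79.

18

786 in binary is 1100010010, i.e. 786 = 512 + 256 + 16 + 2.
76^1 ≡ 76 (mod 79)
76^2 ≡ 76^2 = 5776 ≡ 9 (mod 79)
76^4 ≡ 9^2 = 81 ≡ 2 (mod 79)
76^8 ≡ 2^2 = 4 (mod 79)
76^16 ≡ 4^2 = 16 (mod 79)
76^32 ≡ 16^2 = 256 ≡ 19 (mod 79)
76^64 ≡ 19^2 = 361 ≡ 45 (mod 79)
76^128 ≡ 45^2 = 2025 ≡ 50 (mod 79)
76^256 ≡ 50^2 = 2500 ≡ 51 (mod 79)
76^512 ≡ 51^2 = 2601 ≡ 73 (mod 79)
76^786 = 76^512 * 76^256 * 76^16 * 76^2 ≡ 73 * 51 * 16 * 9 (mod 79).
Accumulate the product:
73 * 51 = 3723 ≡ 10
10 * 16 = 160 ≡ 2
2 * 9 = 18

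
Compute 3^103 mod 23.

12

Compute successive squares:
103 in binary is 1100111, i.e. 103 = 64 + 32 + 4 + 2 + 1.
3^1 ≡ 3 (mod 23)
3^2 ≡ 3^2 = 9 (mod 23)
3^4 ≡ 9^2 = 81 ≡ 12 (mod 23)
3^8 ≡ 12^2 = 144 ≡ 6 (mod 23)
3^16 ≡ 6^2 = 36 ≡ 13 (mod 23)
3^32 ≡ 13^2 = 169 ≡ 8 (mod 23)
3^64 ≡ 8^2 = 64 ≡ 18 (mod 23)
3^103 = 3^64 * 3^32 * 3^4 * 3^2 * 3^1 ≡ 18 * 8 * 12 * 9 * 3 (mod 23).
Accumulate the product:
18 * 8 = 144 ≡ 6
6 * 12 = 72 ≡ 3
3 * 9 = 27 ≡ 4
4 * 3 = 12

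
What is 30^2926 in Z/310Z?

280

Compute successive squares:
30^1 ≡ 30 (mod 310)
30^2 ≡ 30^2 = 900 ≡ 280 (mod 310)
30^4 ≡ 280^2 = 78400 ≡ 280 (mod 310)
30^8 ≡ 280^2 = 78400 ≡ 280 (mod 310)
30^16 ≡ 280^2 = 78400 ≡ 280 (mod 310)
30^32 ≡ 280^2 = 78400 ≡ 280 (mod 310)
30^64 ≡ 280^2 = 78400 ≡ 280 (mod 310)
30^128 ≡ 280^2 = 78400 ≡ 280 (mod 310)
30^256 ≡ 280^2 = 78400 ≡ 280 (mod 310)
30^512 ≡ 280^2 = 78400 ≡ 280 (mod 310)
30^1024 ≡ 280^2 = 78400 ≡ 280 (mod 310)
30^2048 ≡ 280^2 = 78400 ≡ 280 (mod 310)
30^2926 = 30^2048 · 30^512 · 30^256 · 30^64 · 30^32 · 30^8 · 30^4 · 30^2 ≡ 280 · 280 · 280 · 280 · 280 · 280 · 280 · 280 (mod 310).
Accumulate the product:
280 · 280 = 78400 ≡ 280
280 · 280 = 78400 ≡ 280
280 · 280 = 78400 ≡ 280
280 · 280 = 78400 ≡ 280
280 · 280 = 78400 ≡ 280
280 · 280 = 78400 ≡ 280
280 · 280 = 78400 ≡ 280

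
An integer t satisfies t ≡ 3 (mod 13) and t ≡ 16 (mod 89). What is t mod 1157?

13⁻¹ mod 89: 13×48 ≡ 1 (mod 89), so 13⁻¹ ≡ 48.
t = 3 + 13×((16 − 3)×48 mod 89) = 3 + 13×1 = 16.

16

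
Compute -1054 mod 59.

-1054 = -18·59 + 8, so -1054 ≡ 8 (mod 59).

8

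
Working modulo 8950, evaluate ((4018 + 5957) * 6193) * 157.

4018 + 5957 = 9975 ≡ 1025 (mod 8950)
1025 * 6193 = 6347825 ≡ 2275 (mod 8950)
2275 * 157 = 357175 ≡ 8125 (mod 8950)

8125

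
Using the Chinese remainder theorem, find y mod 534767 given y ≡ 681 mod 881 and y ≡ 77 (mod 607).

881⁻¹ mod 607: 881*144 ≡ 1 (mod 607), so 881⁻¹ ≡ 144.
y = 681 + 881*((77 − 681)*144 mod 607) = 681 + 881*432 = 381273.

381273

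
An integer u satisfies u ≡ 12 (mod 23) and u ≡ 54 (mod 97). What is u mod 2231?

1024

23⁻¹ mod 97: 23×38 ≡ 1 (mod 97), so 23⁻¹ ≡ 38.
u = 12 + 23×((54 − 12)×38 mod 97) = 12 + 23×44 = 1024.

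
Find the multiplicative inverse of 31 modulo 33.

16

33 = 1×31 + 2
31 = 15×2 + 1
2 = 2×1 + 0
gcd(31, 33) = 1, so the inverse exists.
Bézout: 1 = −15×33 + 16×31.
So 31⁻¹ ≡ 16 (mod 33).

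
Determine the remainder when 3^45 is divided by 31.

30

Compute successive squares:
45 in binary is 101101, i.e. 45 = 32 + 8 + 4 + 1.
3^1 ≡ 3 (mod 31)
3^2 ≡ 3^2 = 9 (mod 31)
3^4 ≡ 9^2 = 81 ≡ 19 (mod 31)
3^8 ≡ 19^2 = 361 ≡ 20 (mod 31)
3^16 ≡ 20^2 = 400 ≡ 28 (mod 31)
3^32 ≡ 28^2 = 784 ≡ 9 (mod 31)
3^45 = 3^32 · 3^8 · 3^4 · 3^1 ≡ 9 · 20 · 19 · 3 (mod 31).
Accumulate the product:
9 · 20 = 180 ≡ 25
25 · 19 = 475 ≡ 10
10 · 3 = 30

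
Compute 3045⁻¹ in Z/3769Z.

1796

3769 = 1·3045 + 724
3045 = 4·724 + 149
724 = 4·149 + 128
149 = 1·128 + 21
128 = 6·21 + 2
21 = 10·2 + 1
2 = 2·1 + 0
gcd(3045, 3769) = 1, so the inverse exists.
Back-substitute for 1:
1 = 1·21 − 10·2
  = −10·128 + 61·21
  = 61·149 − 71·128
  = −71·724 + 345·149
  = 345·3045 − 1451·724
  = −1451·3769 + 1796·3045
So 3045⁻¹ ≡ 1796 (mod 3769).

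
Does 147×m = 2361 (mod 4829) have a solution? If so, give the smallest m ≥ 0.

3761

gcd(147, 4829) = 1, so a unique solution mod 4829 exists.
147⁻¹ ≡ 4172 (mod 4829).
m ≡ 4172×2361 ≡ 3761 (mod 4829).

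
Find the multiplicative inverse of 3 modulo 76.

51

Run the extended Euclidean algorithm:
76 = 25·3 + 1
3 = 3·1 + 0
gcd(3, 76) = 1, so the inverse exists.
Back-substitute for 1:
1 = 1·76 − 25·3
So 3⁻¹ ≡ −25 ≡ 51 (mod 76).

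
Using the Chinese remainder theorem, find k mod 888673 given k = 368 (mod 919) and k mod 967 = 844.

919⁻¹ mod 967: 919×141 ≡ 1 (mod 967), so 919⁻¹ ≡ 141.
k = 368 + 919×((844 − 368)×141 mod 967) = 368 + 919×393 = 361535.
Check: 361535 mod 919 = 368, 361535 mod 967 = 844. ✓

361535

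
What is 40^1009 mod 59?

1009 in binary is 1111110001, i.e. 1009 = 512 + 256 + 128 + 64 + 32 + 16 + 1.
40^1 ≡ 40 (mod 59)
40^2 ≡ 40^2 = 1600 ≡ 7 (mod 59)
40^4 ≡ 7^2 = 49 (mod 59)
40^8 ≡ 49^2 = 2401 ≡ 41 (mod 59)
40^16 ≡ 41^2 = 1681 ≡ 29 (mod 59)
40^32 ≡ 29^2 = 841 ≡ 15 (mod 59)
40^64 ≡ 15^2 = 225 ≡ 48 (mod 59)
40^128 ≡ 48^2 = 2304 ≡ 3 (mod 59)
40^256 ≡ 3^2 = 9 (mod 59)
40^512 ≡ 9^2 = 81 ≡ 22 (mod 59)
40^1009 = 40^512 * 40^256 * 40^128 * 40^64 * 40^32 * 40^16 * 40^1 ≡ 22 * 9 * 3 * 48 * 15 * 29 * 40 (mod 59).
Accumulate the product:
22 * 9 = 198 ≡ 21
21 * 3 = 63 ≡ 4
4 * 48 = 192 ≡ 15
15 * 15 = 225 ≡ 48
48 * 29 = 1392 ≡ 35
35 * 40 = 1400 ≡ 43

43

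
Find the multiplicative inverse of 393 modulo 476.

476 = 1*393 + 83
393 = 4*83 + 61
83 = 1*61 + 22
61 = 2*22 + 17
22 = 1*17 + 5
17 = 3*5 + 2
5 = 2*2 + 1
2 = 2*1 + 0
gcd(393, 476) = 1, so the inverse exists.
Back-substitute for 1:
1 = 1*5 − 2*2
  = −2*17 + 7*5
  = 7*22 − 9*17
  = −9*61 + 25*22
  = 25*83 − 34*61
  = −34*393 + 161*83
  = 161*476 − 195*393
So 393⁻¹ ≡ −195 ≡ 281 (mod 476).

281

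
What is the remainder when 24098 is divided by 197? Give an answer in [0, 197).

64

24098 = 122·197 + 64, so 24098 ≡ 64 (mod 197).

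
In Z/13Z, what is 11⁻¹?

6

Apply the Euclidean algorithm and back-substitute:
13 = 1*11 + 2
11 = 5*2 + 1
2 = 2*1 + 0
gcd(11, 13) = 1, so the inverse exists.
Back-substitute for 1:
1 = 1*11 − 5*2
  = −5*13 + 6*11
So 11⁻¹ ≡ 6 (mod 13).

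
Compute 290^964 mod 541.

45

By square-and-multiply:
964 in binary is 1111000100, i.e. 964 = 512 + 256 + 128 + 64 + 4.
290^1 ≡ 290 (mod 541)
290^2 ≡ 290^2 = 84100 ≡ 245 (mod 541)
290^4 ≡ 245^2 = 60025 ≡ 515 (mod 541)
290^8 ≡ 515^2 = 265225 ≡ 135 (mod 541)
290^16 ≡ 135^2 = 18225 ≡ 372 (mod 541)
290^32 ≡ 372^2 = 138384 ≡ 429 (mod 541)
290^64 ≡ 429^2 = 184041 ≡ 101 (mod 541)
290^128 ≡ 101^2 = 10201 ≡ 463 (mod 541)
290^256 ≡ 463^2 = 214369 ≡ 133 (mod 541)
290^512 ≡ 133^2 = 17689 ≡ 377 (mod 541)
290^964 = 290^512 · 290^256 · 290^128 · 290^64 · 290^4 ≡ 377 · 133 · 463 · 101 · 515 (mod 541).
Accumulate the product:
377 · 133 = 50141 ≡ 369
369 · 463 = 170847 ≡ 432
432 · 101 = 43632 ≡ 352
352 · 515 = 181280 ≡ 45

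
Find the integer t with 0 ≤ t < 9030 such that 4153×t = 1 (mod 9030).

Apply the Euclidean algorithm and back-substitute:
9030 = 2×4153 + 724
4153 = 5×724 + 533
724 = 1×533 + 191
533 = 2×191 + 151
191 = 1×151 + 40
151 = 3×40 + 31
40 = 1×31 + 9
31 = 3×9 + 4
9 = 2×4 + 1
4 = 4×1 + 0
gcd(4153, 9030) = 1, so the inverse exists.
Bézout: 1 = 935×9030 − 2033×4153.
So 4153⁻¹ ≡ −2033 ≡ 6997 (mod 9030).

6997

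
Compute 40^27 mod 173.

By square-and-multiply:
27 in binary is 11011, i.e. 27 = 16 + 8 + 2 + 1.
40^1 ≡ 40 (mod 173)
40^2 ≡ 40^2 = 1600 ≡ 43 (mod 173)
40^4 ≡ 43^2 = 1849 ≡ 119 (mod 173)
40^8 ≡ 119^2 = 14161 ≡ 148 (mod 173)
40^16 ≡ 148^2 = 21904 ≡ 106 (mod 173)
40^27 = 40^16 · 40^8 · 40^2 · 40^1 ≡ 106 · 148 · 43 · 40 (mod 173).
Accumulate the product:
106 · 148 = 15688 ≡ 118
118 · 43 = 5074 ≡ 57
57 · 40 = 2280 ≡ 31

31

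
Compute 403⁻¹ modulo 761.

761 = 1×403 + 358
403 = 1×358 + 45
358 = 7×45 + 43
45 = 1×43 + 2
43 = 21×2 + 1
2 = 2×1 + 0
gcd(403, 761) = 1, so the inverse exists.
Back-substitute for 1:
1 = 1×43 − 21×2
  = −21×45 + 22×43
  = 22×358 − 175×45
  = −175×403 + 197×358
  = 197×761 − 372×403
So 403⁻¹ ≡ −372 ≡ 389 (mod 761).

389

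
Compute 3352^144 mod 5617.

3352^1 ≡ 3352 (mod 5617)
3352^2 ≡ 3352^2 = 11235904 ≡ 1904 (mod 5617)
3352^4 ≡ 1904^2 = 3625216 ≡ 2251 (mod 5617)
3352^8 ≡ 2251^2 = 5067001 ≡ 467 (mod 5617)
3352^16 ≡ 467^2 = 218089 ≡ 4643 (mod 5617)
3352^32 ≡ 4643^2 = 21557449 ≡ 5020 (mod 5617)
3352^64 ≡ 5020^2 = 25200400 ≡ 2538 (mod 5617)
3352^128 ≡ 2538^2 = 6441444 ≡ 4362 (mod 5617)
3352^144 = 3352^128 * 3352^16 ≡ 4362 * 4643 (mod 5617).
4362 * 4643 = 20252766 ≡ 3481 (mod 5617).

3481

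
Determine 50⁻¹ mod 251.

251 = 5·50 + 1
50 = 50·1 + 0
gcd(50, 251) = 1, so the inverse exists.
Back-substitute for 1:
1 = 1·251 − 5·50
So 50⁻¹ ≡ −5 ≡ 246 (mod 251).

246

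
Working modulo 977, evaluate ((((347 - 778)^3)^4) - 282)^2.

347 - 778 = -431 ≡ 546 (mod 977)
(546)^3 ≡ 205 (mod 977)
(205)^4 ≡ 196 (mod 977)
196 - 282 = -86 ≡ 891 (mod 977)
(891)^2 ≡ 557 (mod 977)

557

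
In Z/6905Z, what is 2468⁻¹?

512

6905 = 2·2468 + 1969
2468 = 1·1969 + 499
1969 = 3·499 + 472
499 = 1·472 + 27
472 = 17·27 + 13
27 = 2·13 + 1
13 = 13·1 + 0
gcd(2468, 6905) = 1, so the inverse exists.
Back-substitute for 1:
1 = 1·27 − 2·13
  = −2·472 + 35·27
  = 35·499 − 37·472
  = −37·1969 + 146·499
  = 146·2468 − 183·1969
  = −183·6905 + 512·2468
So 2468⁻¹ ≡ 512 (mod 6905).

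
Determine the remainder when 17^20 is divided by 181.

Using repeated squaring:
20 in binary is 10100, i.e. 20 = 16 + 4.
17^1 ≡ 17 (mod 181)
17^2 ≡ 17^2 = 289 ≡ 108 (mod 181)
17^4 ≡ 108^2 = 11664 ≡ 80 (mod 181)
17^8 ≡ 80^2 = 6400 ≡ 65 (mod 181)
17^16 ≡ 65^2 = 4225 ≡ 62 (mod 181)
17^20 = 17^16 * 17^4 ≡ 62 * 80 (mod 181).
62 * 80 = 4960 ≡ 73 (mod 181).

73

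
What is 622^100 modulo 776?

752

622^1 ≡ 622 (mod 776)
622^2 ≡ 622^2 = 386884 ≡ 436 (mod 776)
622^4 ≡ 436^2 = 190096 ≡ 752 (mod 776)
622^8 ≡ 752^2 = 565504 ≡ 576 (mod 776)
622^16 ≡ 576^2 = 331776 ≡ 424 (mod 776)
622^32 ≡ 424^2 = 179776 ≡ 520 (mod 776)
622^64 ≡ 520^2 = 270400 ≡ 352 (mod 776)
622^100 = 622^64 · 622^32 · 622^4 ≡ 352 · 520 · 752 (mod 776).
Accumulate the product:
352 · 520 = 183040 ≡ 680
680 · 752 = 511360 ≡ 752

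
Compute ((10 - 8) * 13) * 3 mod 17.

10 - 8 = 2
2 * 13 = 26 ≡ 9 (mod 17)
9 * 3 = 27 ≡ 10 (mod 17)

10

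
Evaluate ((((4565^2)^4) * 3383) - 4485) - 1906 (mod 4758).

(4565)^2 ≡ 3943 (mod 4758)
(3943)^4 ≡ 3493 (mod 4758)
3493 * 3383 = 11816819 ≡ 2705 (mod 4758)
2705 - 4485 = -1780 ≡ 2978 (mod 4758)
2978 - 1906 = 1072

1072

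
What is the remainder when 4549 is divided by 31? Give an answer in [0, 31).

4549 = 146*31 + 23, so 4549 ≡ 23 (mod 31).

23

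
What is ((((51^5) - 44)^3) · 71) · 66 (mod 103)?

96

(51)^5 ≡ 74 (mod 103)
74 - 44 = 30
(30)^3 ≡ 14 (mod 103)
14 · 71 = 994 ≡ 67 (mod 103)
67 · 66 = 4422 ≡ 96 (mod 103)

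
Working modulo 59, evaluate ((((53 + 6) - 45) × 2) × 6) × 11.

19

53 + 6 = 59 ≡ 0 (mod 59)
0 - 45 = -45 ≡ 14 (mod 59)
14 × 2 = 28
28 × 6 = 168 ≡ 50 (mod 59)
50 × 11 = 550 ≡ 19 (mod 59)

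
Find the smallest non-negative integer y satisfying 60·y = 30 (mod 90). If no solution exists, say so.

2

gcd(60, 90) = 30, and 30 | 30, so solutions exist.
Divide through by 30: 2·y ≡ 1 (mod 3).
2⁻¹ ≡ 2 (mod 3).
y ≡ 2·1 ≡ 2 (mod 3).
The smallest non-negative solution is y = 2.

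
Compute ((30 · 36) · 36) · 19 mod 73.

30 · 36 = 1080 ≡ 58 (mod 73)
58 · 36 = 2088 ≡ 44 (mod 73)
44 · 19 = 836 ≡ 33 (mod 73)

33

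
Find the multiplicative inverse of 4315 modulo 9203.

4208

Apply the Euclidean algorithm and back-substitute:
9203 = 2·4315 + 573
4315 = 7·573 + 304
573 = 1·304 + 269
304 = 1·269 + 35
269 = 7·35 + 24
35 = 1·24 + 11
24 = 2·11 + 2
11 = 5·2 + 1
2 = 2·1 + 0
gcd(4315, 9203) = 1, so the inverse exists.
Bézout: 1 = −1973·9203 + 4208·4315.
So 4315⁻¹ ≡ 4208 (mod 9203).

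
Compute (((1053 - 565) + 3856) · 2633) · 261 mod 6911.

5356

1053 - 565 = 488
488 + 3856 = 4344
4344 · 2633 = 11437752 ≡ 47 (mod 6911)
47 · 261 = 12267 ≡ 5356 (mod 6911)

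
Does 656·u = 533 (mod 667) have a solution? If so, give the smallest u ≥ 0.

gcd(656, 667) = 1, so a unique solution mod 667 exists.
656⁻¹ ≡ 485 (mod 667).
u ≡ 485·533 ≡ 376 (mod 667).

376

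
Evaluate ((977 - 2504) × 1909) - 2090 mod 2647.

2508

977 - 2504 = -1527 ≡ 1120 (mod 2647)
1120 × 1909 = 2138080 ≡ 1951 (mod 2647)
1951 - 2090 = -139 ≡ 2508 (mod 2647)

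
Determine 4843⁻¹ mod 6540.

2347

6540 = 1*4843 + 1697
4843 = 2*1697 + 1449
1697 = 1*1449 + 248
1449 = 5*248 + 209
248 = 1*209 + 39
209 = 5*39 + 14
39 = 2*14 + 11
14 = 1*11 + 3
11 = 3*3 + 2
3 = 1*2 + 1
2 = 2*1 + 0
gcd(4843, 6540) = 1, so the inverse exists.
Back-substitute for 1:
1 = 1*3 − 1*2
  = −1*11 + 4*3
  = 4*14 − 5*11
  = −5*39 + 14*14
  = 14*209 − 75*39
  = −75*248 + 89*209
  = 89*1449 − 520*248
  = −520*1697 + 609*1449
  = 609*4843 − 1738*1697
  = −1738*6540 + 2347*4843
So 4843⁻¹ ≡ 2347 (mod 6540).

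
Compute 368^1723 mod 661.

443

1723 in binary is 11010111011, i.e. 1723 = 1024 + 512 + 128 + 32 + 16 + 8 + 2 + 1.
368^1 ≡ 368 (mod 661)
368^2 ≡ 368^2 = 135424 ≡ 580 (mod 661)
368^4 ≡ 580^2 = 336400 ≡ 612 (mod 661)
368^8 ≡ 612^2 = 374544 ≡ 418 (mod 661)
368^16 ≡ 418^2 = 174724 ≡ 220 (mod 661)
368^32 ≡ 220^2 = 48400 ≡ 147 (mod 661)
368^64 ≡ 147^2 = 21609 ≡ 457 (mod 661)
368^128 ≡ 457^2 = 208849 ≡ 634 (mod 661)
368^256 ≡ 634^2 = 401956 ≡ 68 (mod 661)
368^512 ≡ 68^2 = 4624 ≡ 658 (mod 661)
368^1024 ≡ 658^2 = 432964 ≡ 9 (mod 661)
368^1723 = 368^1024 · 368^512 · 368^128 · 368^32 · 368^16 · 368^8 · 368^2 · 368^1 ≡ 9 · 658 · 634 · 147 · 220 · 418 · 580 · 368 (mod 661).
Accumulate the product:
9 · 658 = 5922 ≡ 634
634 · 634 = 401956 ≡ 68
68 · 147 = 9996 ≡ 81
81 · 220 = 17820 ≡ 634
634 · 418 = 265012 ≡ 612
612 · 580 = 354960 ≡ 3
3 · 368 = 1104 ≡ 443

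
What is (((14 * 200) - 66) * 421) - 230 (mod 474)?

14 * 200 = 2800 ≡ 430 (mod 474)
430 - 66 = 364
364 * 421 = 153244 ≡ 142 (mod 474)
142 - 230 = -88 ≡ 386 (mod 474)

386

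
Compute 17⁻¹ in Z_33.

Run the extended Euclidean algorithm:
33 = 1*17 + 16
17 = 1*16 + 1
16 = 16*1 + 0
gcd(17, 33) = 1, so the inverse exists.
Back-substitute for 1:
1 = 1*17 − 1*16
  = −1*33 + 2*17
So 17⁻¹ ≡ 2 (mod 33).

2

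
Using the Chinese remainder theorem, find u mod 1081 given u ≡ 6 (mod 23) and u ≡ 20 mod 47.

23⁻¹ mod 47: 23×45 ≡ 1 (mod 47), so 23⁻¹ ≡ 45.
u = 6 + 23×((20 − 6)×45 mod 47) = 6 + 23×19 = 443.

443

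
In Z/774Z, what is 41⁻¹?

774 = 18·41 + 36
41 = 1·36 + 5
36 = 7·5 + 1
5 = 5·1 + 0
gcd(41, 774) = 1, so the inverse exists.
Back-substitute for 1:
1 = 1·36 − 7·5
  = −7·41 + 8·36
  = 8·774 − 151·41
So 41⁻¹ ≡ −151 ≡ 623 (mod 774).

623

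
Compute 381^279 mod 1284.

Using repeated squaring:
381^1 ≡ 381 (mod 1284)
381^2 ≡ 381^2 = 145161 ≡ 69 (mod 1284)
381^4 ≡ 69^2 = 4761 ≡ 909 (mod 1284)
381^8 ≡ 909^2 = 826281 ≡ 669 (mod 1284)
381^16 ≡ 669^2 = 447561 ≡ 729 (mod 1284)
381^32 ≡ 729^2 = 531441 ≡ 1149 (mod 1284)
381^64 ≡ 1149^2 = 1320201 ≡ 249 (mod 1284)
381^128 ≡ 249^2 = 62001 ≡ 369 (mod 1284)
381^256 ≡ 369^2 = 136161 ≡ 57 (mod 1284)
381^279 = 381^256 * 381^16 * 381^4 * 381^2 * 381^1 ≡ 57 * 729 * 909 * 69 * 381 (mod 1284).
Accumulate the product:
57 * 729 = 41553 ≡ 465
465 * 909 = 422685 ≡ 249
249 * 69 = 17181 ≡ 489
489 * 381 = 186309 ≡ 129

129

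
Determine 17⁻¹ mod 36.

17

36 = 2*17 + 2
17 = 8*2 + 1
2 = 2*1 + 0
gcd(17, 36) = 1, so the inverse exists.
Bézout: 1 = −8*36 + 17*17.
So 17⁻¹ ≡ 17 (mod 36).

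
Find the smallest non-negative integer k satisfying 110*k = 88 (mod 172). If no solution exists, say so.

gcd(110, 172) = 2, and 2 | 88, so solutions exist.
Divide through by 2: 55*k ≡ 44 (mod 86).
55⁻¹ ≡ 61 (mod 86).
k ≡ 61*44 ≡ 18 (mod 86).
The smallest non-negative solution is k = 18.

18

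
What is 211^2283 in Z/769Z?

596

By square-and-multiply:
2283 in binary is 100011101011, i.e. 2283 = 2048 + 128 + 64 + 32 + 8 + 2 + 1.
211^1 ≡ 211 (mod 769)
211^2 ≡ 211^2 = 44521 ≡ 688 (mod 769)
211^4 ≡ 688^2 = 473344 ≡ 409 (mod 769)
211^8 ≡ 409^2 = 167281 ≡ 408 (mod 769)
211^16 ≡ 408^2 = 166464 ≡ 360 (mod 769)
211^32 ≡ 360^2 = 129600 ≡ 408 (mod 769)
211^64 ≡ 408^2 = 166464 ≡ 360 (mod 769)
211^128 ≡ 360^2 = 129600 ≡ 408 (mod 769)
211^256 ≡ 408^2 = 166464 ≡ 360 (mod 769)
211^512 ≡ 360^2 = 129600 ≡ 408 (mod 769)
211^1024 ≡ 408^2 = 166464 ≡ 360 (mod 769)
211^2048 ≡ 360^2 = 129600 ≡ 408 (mod 769)
211^2283 = 211^2048 * 211^128 * 211^64 * 211^32 * 211^8 * 211^2 * 211^1 ≡ 408 * 408 * 360 * 408 * 408 * 688 * 211 (mod 769).
Accumulate the product:
408 * 408 = 166464 ≡ 360
360 * 360 = 129600 ≡ 408
408 * 408 = 166464 ≡ 360
360 * 408 = 146880 ≡ 1
1 * 688 = 688
688 * 211 = 145168 ≡ 596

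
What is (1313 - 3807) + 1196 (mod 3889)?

2591

1313 - 3807 = -2494 ≡ 1395 (mod 3889)
1395 + 1196 = 2591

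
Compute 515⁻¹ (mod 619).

494

619 = 1*515 + 104
515 = 4*104 + 99
104 = 1*99 + 5
99 = 19*5 + 4
5 = 1*4 + 1
4 = 4*1 + 0
gcd(515, 619) = 1, so the inverse exists.
Back-substitute for 1:
1 = 1*5 − 1*4
  = −1*99 + 20*5
  = 20*104 − 21*99
  = −21*515 + 104*104
  = 104*619 − 125*515
So 515⁻¹ ≡ −125 ≡ 494 (mod 619).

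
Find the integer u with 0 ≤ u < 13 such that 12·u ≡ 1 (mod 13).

13 = 1*12 + 1
12 = 12*1 + 0
gcd(12, 13) = 1, so the inverse exists.
Bézout: 1 = 1*13 − 1*12.
So 12⁻¹ ≡ −1 ≡ 12 (mod 13).

12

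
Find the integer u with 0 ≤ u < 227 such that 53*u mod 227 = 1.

30

Apply the Euclidean algorithm and back-substitute:
227 = 4*53 + 15
53 = 3*15 + 8
15 = 1*8 + 7
8 = 1*7 + 1
7 = 7*1 + 0
gcd(53, 227) = 1, so the inverse exists.
Bézout: 1 = −7*227 + 30*53.
So 53⁻¹ ≡ 30 (mod 227).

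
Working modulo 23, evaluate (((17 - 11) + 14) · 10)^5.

17 - 11 = 6
6 + 14 = 20
20 · 10 = 200 ≡ 16 (mod 23)
(16)^5 ≡ 6 (mod 23)

6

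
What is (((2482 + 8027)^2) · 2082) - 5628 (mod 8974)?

8748

2482 + 8027 = 10509 ≡ 1535 (mod 8974)
(1535)^2 ≡ 5037 (mod 8974)
5037 · 2082 = 10487034 ≡ 5402 (mod 8974)
5402 - 5628 = -226 ≡ 8748 (mod 8974)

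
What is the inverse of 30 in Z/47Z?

11

By the extended Euclidean algorithm:
47 = 1×30 + 17
30 = 1×17 + 13
17 = 1×13 + 4
13 = 3×4 + 1
4 = 4×1 + 0
gcd(30, 47) = 1, so the inverse exists.
Back-substitute for 1:
1 = 1×13 − 3×4
  = −3×17 + 4×13
  = 4×30 − 7×17
  = −7×47 + 11×30
So 30⁻¹ ≡ 11 (mod 47).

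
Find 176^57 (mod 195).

86

Using repeated squaring:
57 in binary is 111001, i.e. 57 = 32 + 16 + 8 + 1.
176^1 ≡ 176 (mod 195)
176^2 ≡ 176^2 = 30976 ≡ 166 (mod 195)
176^4 ≡ 166^2 = 27556 ≡ 61 (mod 195)
176^8 ≡ 61^2 = 3721 ≡ 16 (mod 195)
176^16 ≡ 16^2 = 256 ≡ 61 (mod 195)
176^32 ≡ 61^2 = 3721 ≡ 16 (mod 195)
176^57 = 176^32 · 176^16 · 176^8 · 176^1 ≡ 16 · 61 · 16 · 176 (mod 195).
Accumulate the product:
16 · 61 = 976 ≡ 1
1 · 16 = 16
16 · 176 = 2816 ≡ 86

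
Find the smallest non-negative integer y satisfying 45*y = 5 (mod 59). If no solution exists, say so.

gcd(45, 59) = 1, so a unique solution mod 59 exists.
45⁻¹ ≡ 21 (mod 59).
y ≡ 21*5 ≡ 46 (mod 59).

46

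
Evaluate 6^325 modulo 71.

20

Using repeated squaring:
325 in binary is 101000101, i.e. 325 = 256 + 64 + 4 + 1.
6^1 ≡ 6 (mod 71)
6^2 ≡ 6^2 = 36 (mod 71)
6^4 ≡ 36^2 = 1296 ≡ 18 (mod 71)
6^8 ≡ 18^2 = 324 ≡ 40 (mod 71)
6^16 ≡ 40^2 = 1600 ≡ 38 (mod 71)
6^32 ≡ 38^2 = 1444 ≡ 24 (mod 71)
6^64 ≡ 24^2 = 576 ≡ 8 (mod 71)
6^128 ≡ 8^2 = 64 (mod 71)
6^256 ≡ 64^2 = 4096 ≡ 49 (mod 71)
6^325 = 6^256 · 6^64 · 6^4 · 6^1 ≡ 49 · 8 · 18 · 6 (mod 71).
Accumulate the product:
49 · 8 = 392 ≡ 37
37 · 18 = 666 ≡ 27
27 · 6 = 162 ≡ 20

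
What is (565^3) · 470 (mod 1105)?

(565)^3 ≡ 710 (mod 1105)
710 · 470 = 333700 ≡ 1095 (mod 1105)

1095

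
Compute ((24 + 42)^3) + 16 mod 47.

13

24 + 42 = 66 ≡ 19 (mod 47)
(19)^3 ≡ 44 (mod 47)
44 + 16 = 60 ≡ 13 (mod 47)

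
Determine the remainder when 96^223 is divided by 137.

10

Using repeated squaring:
223 in binary is 11011111, i.e. 223 = 128 + 64 + 16 + 8 + 4 + 2 + 1.
96^1 ≡ 96 (mod 137)
96^2 ≡ 96^2 = 9216 ≡ 37 (mod 137)
96^4 ≡ 37^2 = 1369 ≡ 136 (mod 137)
96^8 ≡ 136^2 = 18496 ≡ 1 (mod 137)
96^16 ≡ 1^2 = 1 (mod 137)
96^32 ≡ 1^2 = 1 (mod 137)
96^64 ≡ 1^2 = 1 (mod 137)
96^128 ≡ 1^2 = 1 (mod 137)
96^223 = 96^128 × 96^64 × 96^16 × 96^8 × 96^4 × 96^2 × 96^1 ≡ 1 × 1 × 1 × 1 × 136 × 37 × 96 (mod 137).
Accumulate the product:
1 × 1 = 1
1 × 1 = 1
1 × 1 = 1
1 × 136 = 136
136 × 37 = 5032 ≡ 100
100 × 96 = 9600 ≡ 10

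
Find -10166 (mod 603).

-10166 = -17×603 + 85, so -10166 ≡ 85 (mod 603).

85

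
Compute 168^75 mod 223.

193

Compute successive squares:
75 in binary is 1001011, i.e. 75 = 64 + 8 + 2 + 1.
168^1 ≡ 168 (mod 223)
168^2 ≡ 168^2 = 28224 ≡ 126 (mod 223)
168^4 ≡ 126^2 = 15876 ≡ 43 (mod 223)
168^8 ≡ 43^2 = 1849 ≡ 65 (mod 223)
168^16 ≡ 65^2 = 4225 ≡ 211 (mod 223)
168^32 ≡ 211^2 = 44521 ≡ 144 (mod 223)
168^64 ≡ 144^2 = 20736 ≡ 220 (mod 223)
168^75 = 168^64 * 168^8 * 168^2 * 168^1 ≡ 220 * 65 * 126 * 168 (mod 223).
Accumulate the product:
220 * 65 = 14300 ≡ 28
28 * 126 = 3528 ≡ 183
183 * 168 = 30744 ≡ 193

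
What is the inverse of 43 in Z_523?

73

Run the extended Euclidean algorithm:
523 = 12·43 + 7
43 = 6·7 + 1
7 = 7·1 + 0
gcd(43, 523) = 1, so the inverse exists.
Bézout: 1 = −6·523 + 73·43.
So 43⁻¹ ≡ 73 (mod 523).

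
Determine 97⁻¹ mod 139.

139 = 1×97 + 42
97 = 2×42 + 13
42 = 3×13 + 3
13 = 4×3 + 1
3 = 3×1 + 0
gcd(97, 139) = 1, so the inverse exists.
Back-substitute for 1:
1 = 1×13 − 4×3
  = −4×42 + 13×13
  = 13×97 − 30×42
  = −30×139 + 43×97
So 97⁻¹ ≡ 43 (mod 139).

43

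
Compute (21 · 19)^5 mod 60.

21 · 19 = 399 ≡ 39 (mod 60)
(39)^5 ≡ 39 (mod 60)

39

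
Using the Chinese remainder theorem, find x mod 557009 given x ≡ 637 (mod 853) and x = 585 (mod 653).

234359

853⁻¹ mod 653: 853×271 ≡ 1 (mod 653), so 853⁻¹ ≡ 271.
x = 637 + 853×((585 − 637)×271 mod 653) = 637 + 853×274 = 234359.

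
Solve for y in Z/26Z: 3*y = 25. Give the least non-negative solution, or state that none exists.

gcd(3, 26) = 1, so a unique solution mod 26 exists.
3⁻¹ ≡ 9 (mod 26).
y ≡ 9*25 ≡ 17 (mod 26).

17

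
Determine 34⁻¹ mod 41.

35

Run the extended Euclidean algorithm:
41 = 1·34 + 7
34 = 4·7 + 6
7 = 1·6 + 1
6 = 6·1 + 0
gcd(34, 41) = 1, so the inverse exists.
Back-substitute for 1:
1 = 1·7 − 1·6
  = −1·34 + 5·7
  = 5·41 − 6·34
So 34⁻¹ ≡ −6 ≡ 35 (mod 41).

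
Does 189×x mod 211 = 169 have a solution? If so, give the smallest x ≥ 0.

117

gcd(189, 211) = 1, so a unique solution mod 211 exists.
189⁻¹ ≡ 163 (mod 211).
x ≡ 163×169 ≡ 117 (mod 211).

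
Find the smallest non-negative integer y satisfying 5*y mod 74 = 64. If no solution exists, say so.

gcd(5, 74) = 1, so a unique solution mod 74 exists.
5⁻¹ ≡ 15 (mod 74).
y ≡ 15*64 ≡ 72 (mod 74).

72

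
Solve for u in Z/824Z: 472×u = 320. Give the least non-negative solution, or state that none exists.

gcd(472, 824) = 8, and 8 | 320, so solutions exist.
Divide through by 8: 59×u ≡ 40 (mod 103).
59⁻¹ ≡ 7 (mod 103).
u ≡ 7×40 ≡ 74 (mod 103).
The smallest non-negative solution is u = 74.

74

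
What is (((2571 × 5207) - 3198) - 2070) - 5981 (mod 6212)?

1512

2571 × 5207 = 13387197 ≡ 337 (mod 6212)
337 - 3198 = -2861 ≡ 3351 (mod 6212)
3351 - 2070 = 1281
1281 - 5981 = -4700 ≡ 1512 (mod 6212)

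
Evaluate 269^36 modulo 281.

Using repeated squaring:
269^1 ≡ 269 (mod 281)
269^2 ≡ 269^2 = 72361 ≡ 144 (mod 281)
269^4 ≡ 144^2 = 20736 ≡ 223 (mod 281)
269^8 ≡ 223^2 = 49729 ≡ 273 (mod 281)
269^16 ≡ 273^2 = 74529 ≡ 64 (mod 281)
269^32 ≡ 64^2 = 4096 ≡ 162 (mod 281)
269^36 = 269^32 × 269^4 ≡ 162 × 223 (mod 281).
162 × 223 = 36126 ≡ 158 (mod 281).

158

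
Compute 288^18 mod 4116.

Using repeated squaring:
18 in binary is 10010, i.e. 18 = 16 + 2.
288^1 ≡ 288 (mod 4116)
288^2 ≡ 288^2 = 82944 ≡ 624 (mod 4116)
288^4 ≡ 624^2 = 389376 ≡ 2472 (mod 4116)
288^8 ≡ 2472^2 = 6110784 ≡ 2640 (mod 4116)
288^16 ≡ 2640^2 = 6969600 ≡ 1212 (mod 4116)
288^18 = 288^16 * 288^2 ≡ 1212 * 624 (mod 4116).
1212 * 624 = 756288 ≡ 3060 (mod 4116).

3060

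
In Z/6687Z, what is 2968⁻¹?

1300

By the extended Euclidean algorithm:
6687 = 2×2968 + 751
2968 = 3×751 + 715
751 = 1×715 + 36
715 = 19×36 + 31
36 = 1×31 + 5
31 = 6×5 + 1
5 = 5×1 + 0
gcd(2968, 6687) = 1, so the inverse exists.
Bézout: 1 = −577×6687 + 1300×2968.
So 2968⁻¹ ≡ 1300 (mod 6687).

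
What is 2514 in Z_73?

2514 = 34×73 + 32, so 2514 ≡ 32 (mod 73).

32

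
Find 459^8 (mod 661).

614

459^1 ≡ 459 (mod 661)
459^2 ≡ 459^2 = 210681 ≡ 483 (mod 661)
459^4 ≡ 483^2 = 233289 ≡ 617 (mod 661)
459^8 ≡ 617^2 = 380689 ≡ 614 (mod 661)
So 459^8 ≡ 614 (mod 661).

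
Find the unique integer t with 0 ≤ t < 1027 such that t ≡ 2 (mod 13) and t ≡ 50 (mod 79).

366

13⁻¹ mod 79: 13×73 ≡ 1 (mod 79), so 13⁻¹ ≡ 73.
t = 2 + 13×((50 − 2)×73 mod 79) = 2 + 13×28 = 366.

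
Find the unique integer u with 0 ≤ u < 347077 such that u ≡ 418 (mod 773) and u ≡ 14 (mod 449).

222269

773⁻¹ mod 449: 773×176 ≡ 1 (mod 449), so 773⁻¹ ≡ 176.
u = 418 + 773×((14 − 418)×176 mod 449) = 418 + 773×287 = 222269.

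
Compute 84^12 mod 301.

140

Compute successive squares:
12 in binary is 1100, i.e. 12 = 8 + 4.
84^1 ≡ 84 (mod 301)
84^2 ≡ 84^2 = 7056 ≡ 133 (mod 301)
84^4 ≡ 133^2 = 17689 ≡ 231 (mod 301)
84^8 ≡ 231^2 = 53361 ≡ 84 (mod 301)
84^12 = 84^8 · 84^4 ≡ 84 · 231 (mod 301).
84 · 231 = 19404 ≡ 140 (mod 301).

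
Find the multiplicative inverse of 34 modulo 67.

2

By the extended Euclidean algorithm:
67 = 1*34 + 33
34 = 1*33 + 1
33 = 33*1 + 0
gcd(34, 67) = 1, so the inverse exists.
Bézout: 1 = −1*67 + 2*34.
So 34⁻¹ ≡ 2 (mod 67).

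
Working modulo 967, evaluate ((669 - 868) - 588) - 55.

669 - 868 = -199 ≡ 768 (mod 967)
768 - 588 = 180
180 - 55 = 125

125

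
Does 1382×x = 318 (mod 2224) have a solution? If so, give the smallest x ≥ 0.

829

gcd(1382, 2224) = 2, and 2 | 318, so solutions exist.
Divide through by 2: 691×x = 159 (mod 1112).
691⁻¹ ≡ 243 (mod 1112).
x ≡ 243×159 ≡ 829 (mod 1112).
The smallest non-negative solution is x = 829.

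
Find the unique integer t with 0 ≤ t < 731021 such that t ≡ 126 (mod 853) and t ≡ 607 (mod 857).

80308

853⁻¹ mod 857: 853*214 ≡ 1 (mod 857), so 853⁻¹ ≡ 214.
t = 126 + 853*((607 − 126)*214 mod 857) = 126 + 853*94 = 80308.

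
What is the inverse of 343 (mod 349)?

349 = 1*343 + 6
343 = 57*6 + 1
6 = 6*1 + 0
gcd(343, 349) = 1, so the inverse exists.
Back-substitute for 1:
1 = 1*343 − 57*6
  = −57*349 + 58*343
So 343⁻¹ ≡ 58 (mod 349).

58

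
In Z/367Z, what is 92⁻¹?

367 = 3×92 + 91
92 = 1×91 + 1
91 = 91×1 + 0
gcd(92, 367) = 1, so the inverse exists.
Back-substitute for 1:
1 = 1×92 − 1×91
  = −1×367 + 4×92
So 92⁻¹ ≡ 4 (mod 367).

4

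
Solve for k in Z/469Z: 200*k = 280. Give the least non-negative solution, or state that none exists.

189

gcd(200, 469) = 1, so a unique solution mod 469 exists.
200⁻¹ ≡ 401 (mod 469).
k ≡ 401*280 ≡ 189 (mod 469).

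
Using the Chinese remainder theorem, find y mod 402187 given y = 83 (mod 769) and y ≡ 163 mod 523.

769⁻¹ mod 523: 769·253 ≡ 1 (mod 523), so 769⁻¹ ≡ 253.
y = 83 + 769·((163 − 83)·253 mod 523) = 83 + 769·366 = 281537.

281537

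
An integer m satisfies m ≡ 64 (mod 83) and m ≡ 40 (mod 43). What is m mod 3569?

83⁻¹ mod 43: 83×14 ≡ 1 (mod 43), so 83⁻¹ ≡ 14.
m = 64 + 83×((40 − 64)×14 mod 43) = 64 + 83×8 = 728.
Check: 728 mod 83 = 64, 728 mod 43 = 40. ✓

728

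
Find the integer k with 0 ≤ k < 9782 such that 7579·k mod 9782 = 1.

3459

9782 = 1*7579 + 2203
7579 = 3*2203 + 970
2203 = 2*970 + 263
970 = 3*263 + 181
263 = 1*181 + 82
181 = 2*82 + 17
82 = 4*17 + 14
17 = 1*14 + 3
14 = 4*3 + 2
3 = 1*2 + 1
2 = 2*1 + 0
gcd(7579, 9782) = 1, so the inverse exists.
Bézout: 1 = −2680*9782 + 3459*7579.
So 7579⁻¹ ≡ 3459 (mod 9782).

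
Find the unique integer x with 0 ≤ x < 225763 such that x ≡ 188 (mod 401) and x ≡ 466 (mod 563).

401⁻¹ mod 563: 401·351 ≡ 1 (mod 563), so 401⁻¹ ≡ 351.
x = 188 + 401·((466 − 188)·351 mod 563) = 188 + 401·179 = 71967.

71967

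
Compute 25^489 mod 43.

41

Using repeated squaring:
489 in binary is 111101001, i.e. 489 = 256 + 128 + 64 + 32 + 8 + 1.
25^1 ≡ 25 (mod 43)
25^2 ≡ 25^2 = 625 ≡ 23 (mod 43)
25^4 ≡ 23^2 = 529 ≡ 13 (mod 43)
25^8 ≡ 13^2 = 169 ≡ 40 (mod 43)
25^16 ≡ 40^2 = 1600 ≡ 9 (mod 43)
25^32 ≡ 9^2 = 81 ≡ 38 (mod 43)
25^64 ≡ 38^2 = 1444 ≡ 25 (mod 43)
25^128 ≡ 25^2 = 625 ≡ 23 (mod 43)
25^256 ≡ 23^2 = 529 ≡ 13 (mod 43)
25^489 = 25^256 * 25^128 * 25^64 * 25^32 * 25^8 * 25^1 ≡ 13 * 23 * 25 * 38 * 40 * 25 (mod 43).
Accumulate the product:
13 * 23 = 299 ≡ 41
41 * 25 = 1025 ≡ 36
36 * 38 = 1368 ≡ 35
35 * 40 = 1400 ≡ 24
24 * 25 = 600 ≡ 41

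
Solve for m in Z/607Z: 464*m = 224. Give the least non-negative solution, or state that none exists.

gcd(464, 607) = 1, so a unique solution mod 607 exists.
464⁻¹ ≡ 399 (mod 607).
m ≡ 399*224 ≡ 147 (mod 607).

147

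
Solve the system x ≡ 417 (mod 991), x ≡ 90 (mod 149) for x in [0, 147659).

991⁻¹ mod 149: 991×106 ≡ 1 (mod 149), so 991⁻¹ ≡ 106.
x = 417 + 991×((90 − 417)×106 mod 149) = 417 + 991×55 = 54922.
Check: 54922 mod 991 = 417, 54922 mod 149 = 90. ✓

54922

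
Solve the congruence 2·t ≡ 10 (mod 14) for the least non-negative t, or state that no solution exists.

gcd(2, 14) = 2, and 2 | 10, so solutions exist.
Divide through by 2: 1·t ≡ 5 (mod 7).
1⁻¹ ≡ 1 (mod 7).
t ≡ 1·5 ≡ 5 (mod 7).
The smallest non-negative solution is t = 5.

5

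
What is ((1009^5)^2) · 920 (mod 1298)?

84

(1009)^5 ≡ 637 (mod 1298)
(637)^2 ≡ 793 (mod 1298)
793 · 920 = 729560 ≡ 84 (mod 1298)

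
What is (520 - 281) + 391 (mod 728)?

520 - 281 = 239
239 + 391 = 630

630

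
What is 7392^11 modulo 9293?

7392^1 ≡ 7392 (mod 9293)
7392^2 ≡ 7392^2 = 54641664 ≡ 8117 (mod 9293)
7392^4 ≡ 8117^2 = 65885689 ≡ 7612 (mod 9293)
7392^8 ≡ 7612^2 = 57942544 ≡ 689 (mod 9293)
7392^11 = 7392^8 * 7392^2 * 7392^1 ≡ 689 * 8117 * 7392 (mod 9293).
Accumulate the product:
689 * 8117 = 5592613 ≡ 7520
7520 * 7392 = 55587840 ≡ 6407

6407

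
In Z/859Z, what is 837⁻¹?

39

Apply the Euclidean algorithm and back-substitute:
859 = 1*837 + 22
837 = 38*22 + 1
22 = 22*1 + 0
gcd(837, 859) = 1, so the inverse exists.
Back-substitute for 1:
1 = 1*837 − 38*22
  = −38*859 + 39*837
So 837⁻¹ ≡ 39 (mod 859).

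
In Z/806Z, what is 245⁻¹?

227

Apply the Euclidean algorithm and back-substitute:
806 = 3·245 + 71
245 = 3·71 + 32
71 = 2·32 + 7
32 = 4·7 + 4
7 = 1·4 + 3
4 = 1·3 + 1
3 = 3·1 + 0
gcd(245, 806) = 1, so the inverse exists.
Bézout: 1 = −69·806 + 227·245.
So 245⁻¹ ≡ 227 (mod 806).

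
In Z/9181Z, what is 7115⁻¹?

831

Apply the Euclidean algorithm and back-substitute:
9181 = 1×7115 + 2066
7115 = 3×2066 + 917
2066 = 2×917 + 232
917 = 3×232 + 221
232 = 1×221 + 11
221 = 20×11 + 1
11 = 11×1 + 0
gcd(7115, 9181) = 1, so the inverse exists.
Bézout: 1 = −644×9181 + 831×7115.
So 7115⁻¹ ≡ 831 (mod 9181).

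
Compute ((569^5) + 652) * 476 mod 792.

468

(569)^5 ≡ 329 (mod 792)
329 + 652 = 981 ≡ 189 (mod 792)
189 * 476 = 89964 ≡ 468 (mod 792)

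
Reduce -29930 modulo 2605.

-29930 = -12×2605 + 1330, so -29930 ≡ 1330 (mod 2605).

1330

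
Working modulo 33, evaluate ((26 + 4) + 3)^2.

26 + 4 = 30
30 + 3 = 33 ≡ 0 (mod 33)
(0)^2 ≡ 0 (mod 33)

0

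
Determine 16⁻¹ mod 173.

119

Run the extended Euclidean algorithm:
173 = 10×16 + 13
16 = 1×13 + 3
13 = 4×3 + 1
3 = 3×1 + 0
gcd(16, 173) = 1, so the inverse exists.
Back-substitute for 1:
1 = 1×13 − 4×3
  = −4×16 + 5×13
  = 5×173 − 54×16
So 16⁻¹ ≡ −54 ≡ 119 (mod 173).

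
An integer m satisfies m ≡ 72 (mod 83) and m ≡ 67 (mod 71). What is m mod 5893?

83⁻¹ mod 71: 83×6 ≡ 1 (mod 71), so 83⁻¹ ≡ 6.
m = 72 + 83×((67 − 72)×6 mod 71) = 72 + 83×41 = 3475.
Check: 3475 mod 83 = 72, 3475 mod 71 = 67. ✓

3475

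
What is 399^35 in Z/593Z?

35 in binary is 100011, i.e. 35 = 32 + 2 + 1.
399^1 ≡ 399 (mod 593)
399^2 ≡ 399^2 = 159201 ≡ 277 (mod 593)
399^4 ≡ 277^2 = 76729 ≡ 232 (mod 593)
399^8 ≡ 232^2 = 53824 ≡ 454 (mod 593)
399^16 ≡ 454^2 = 206116 ≡ 345 (mod 593)
399^32 ≡ 345^2 = 119025 ≡ 425 (mod 593)
399^35 = 399^32 * 399^2 * 399^1 ≡ 425 * 277 * 399 (mod 593).
Accumulate the product:
425 * 277 = 117725 ≡ 311
311 * 399 = 124089 ≡ 152

152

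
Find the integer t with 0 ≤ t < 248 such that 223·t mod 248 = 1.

248 = 1×223 + 25
223 = 8×25 + 23
25 = 1×23 + 2
23 = 11×2 + 1
2 = 2×1 + 0
gcd(223, 248) = 1, so the inverse exists.
Back-substitute for 1:
1 = 1×23 − 11×2
  = −11×25 + 12×23
  = 12×223 − 107×25
  = −107×248 + 119×223
So 223⁻¹ ≡ 119 (mod 248).

119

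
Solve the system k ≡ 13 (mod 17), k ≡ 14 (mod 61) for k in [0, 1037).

319

17⁻¹ mod 61: 17×18 ≡ 1 (mod 61), so 17⁻¹ ≡ 18.
k = 13 + 17×((14 − 13)×18 mod 61) = 13 + 17×18 = 319.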